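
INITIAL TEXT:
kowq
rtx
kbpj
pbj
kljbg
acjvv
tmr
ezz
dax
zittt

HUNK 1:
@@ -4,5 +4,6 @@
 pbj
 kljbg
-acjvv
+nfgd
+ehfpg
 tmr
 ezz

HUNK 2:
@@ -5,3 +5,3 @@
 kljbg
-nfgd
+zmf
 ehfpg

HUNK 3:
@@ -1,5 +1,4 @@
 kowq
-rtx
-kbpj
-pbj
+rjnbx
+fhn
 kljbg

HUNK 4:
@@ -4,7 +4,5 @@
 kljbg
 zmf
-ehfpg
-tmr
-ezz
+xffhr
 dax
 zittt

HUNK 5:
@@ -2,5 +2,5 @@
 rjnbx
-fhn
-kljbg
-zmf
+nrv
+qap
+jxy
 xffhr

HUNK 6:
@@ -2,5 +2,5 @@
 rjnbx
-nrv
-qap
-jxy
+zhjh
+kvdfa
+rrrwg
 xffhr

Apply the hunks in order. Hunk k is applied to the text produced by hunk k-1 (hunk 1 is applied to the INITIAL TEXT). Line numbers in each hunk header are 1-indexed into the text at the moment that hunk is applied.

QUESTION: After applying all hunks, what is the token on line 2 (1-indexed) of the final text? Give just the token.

Answer: rjnbx

Derivation:
Hunk 1: at line 4 remove [acjvv] add [nfgd,ehfpg] -> 11 lines: kowq rtx kbpj pbj kljbg nfgd ehfpg tmr ezz dax zittt
Hunk 2: at line 5 remove [nfgd] add [zmf] -> 11 lines: kowq rtx kbpj pbj kljbg zmf ehfpg tmr ezz dax zittt
Hunk 3: at line 1 remove [rtx,kbpj,pbj] add [rjnbx,fhn] -> 10 lines: kowq rjnbx fhn kljbg zmf ehfpg tmr ezz dax zittt
Hunk 4: at line 4 remove [ehfpg,tmr,ezz] add [xffhr] -> 8 lines: kowq rjnbx fhn kljbg zmf xffhr dax zittt
Hunk 5: at line 2 remove [fhn,kljbg,zmf] add [nrv,qap,jxy] -> 8 lines: kowq rjnbx nrv qap jxy xffhr dax zittt
Hunk 6: at line 2 remove [nrv,qap,jxy] add [zhjh,kvdfa,rrrwg] -> 8 lines: kowq rjnbx zhjh kvdfa rrrwg xffhr dax zittt
Final line 2: rjnbx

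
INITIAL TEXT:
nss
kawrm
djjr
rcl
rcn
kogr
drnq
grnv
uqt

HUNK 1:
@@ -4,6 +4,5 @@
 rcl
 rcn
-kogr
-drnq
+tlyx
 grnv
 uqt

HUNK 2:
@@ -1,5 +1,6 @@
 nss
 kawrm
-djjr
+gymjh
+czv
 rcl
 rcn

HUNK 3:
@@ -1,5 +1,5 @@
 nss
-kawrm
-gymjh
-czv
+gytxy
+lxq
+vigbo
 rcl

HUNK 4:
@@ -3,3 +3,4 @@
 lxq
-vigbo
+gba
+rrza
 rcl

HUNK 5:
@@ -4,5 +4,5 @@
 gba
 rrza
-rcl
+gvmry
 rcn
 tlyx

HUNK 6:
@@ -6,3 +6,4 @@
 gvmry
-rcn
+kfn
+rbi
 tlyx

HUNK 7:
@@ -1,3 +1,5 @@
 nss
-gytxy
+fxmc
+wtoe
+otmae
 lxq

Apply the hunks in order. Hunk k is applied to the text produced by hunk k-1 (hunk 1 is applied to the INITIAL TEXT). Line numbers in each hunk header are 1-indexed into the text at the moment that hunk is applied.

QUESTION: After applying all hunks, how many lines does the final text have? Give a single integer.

Hunk 1: at line 4 remove [kogr,drnq] add [tlyx] -> 8 lines: nss kawrm djjr rcl rcn tlyx grnv uqt
Hunk 2: at line 1 remove [djjr] add [gymjh,czv] -> 9 lines: nss kawrm gymjh czv rcl rcn tlyx grnv uqt
Hunk 3: at line 1 remove [kawrm,gymjh,czv] add [gytxy,lxq,vigbo] -> 9 lines: nss gytxy lxq vigbo rcl rcn tlyx grnv uqt
Hunk 4: at line 3 remove [vigbo] add [gba,rrza] -> 10 lines: nss gytxy lxq gba rrza rcl rcn tlyx grnv uqt
Hunk 5: at line 4 remove [rcl] add [gvmry] -> 10 lines: nss gytxy lxq gba rrza gvmry rcn tlyx grnv uqt
Hunk 6: at line 6 remove [rcn] add [kfn,rbi] -> 11 lines: nss gytxy lxq gba rrza gvmry kfn rbi tlyx grnv uqt
Hunk 7: at line 1 remove [gytxy] add [fxmc,wtoe,otmae] -> 13 lines: nss fxmc wtoe otmae lxq gba rrza gvmry kfn rbi tlyx grnv uqt
Final line count: 13

Answer: 13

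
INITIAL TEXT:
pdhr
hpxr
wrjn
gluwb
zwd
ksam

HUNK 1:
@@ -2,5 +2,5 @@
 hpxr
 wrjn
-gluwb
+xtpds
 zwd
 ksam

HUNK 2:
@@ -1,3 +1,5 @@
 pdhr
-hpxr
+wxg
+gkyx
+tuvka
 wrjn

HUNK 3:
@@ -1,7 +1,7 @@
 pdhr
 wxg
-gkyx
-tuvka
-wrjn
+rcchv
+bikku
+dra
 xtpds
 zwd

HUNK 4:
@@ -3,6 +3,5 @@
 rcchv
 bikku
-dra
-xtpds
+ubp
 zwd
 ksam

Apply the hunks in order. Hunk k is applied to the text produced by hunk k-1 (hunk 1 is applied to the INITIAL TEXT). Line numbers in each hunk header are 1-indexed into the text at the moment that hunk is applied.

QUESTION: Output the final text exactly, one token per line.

Answer: pdhr
wxg
rcchv
bikku
ubp
zwd
ksam

Derivation:
Hunk 1: at line 2 remove [gluwb] add [xtpds] -> 6 lines: pdhr hpxr wrjn xtpds zwd ksam
Hunk 2: at line 1 remove [hpxr] add [wxg,gkyx,tuvka] -> 8 lines: pdhr wxg gkyx tuvka wrjn xtpds zwd ksam
Hunk 3: at line 1 remove [gkyx,tuvka,wrjn] add [rcchv,bikku,dra] -> 8 lines: pdhr wxg rcchv bikku dra xtpds zwd ksam
Hunk 4: at line 3 remove [dra,xtpds] add [ubp] -> 7 lines: pdhr wxg rcchv bikku ubp zwd ksam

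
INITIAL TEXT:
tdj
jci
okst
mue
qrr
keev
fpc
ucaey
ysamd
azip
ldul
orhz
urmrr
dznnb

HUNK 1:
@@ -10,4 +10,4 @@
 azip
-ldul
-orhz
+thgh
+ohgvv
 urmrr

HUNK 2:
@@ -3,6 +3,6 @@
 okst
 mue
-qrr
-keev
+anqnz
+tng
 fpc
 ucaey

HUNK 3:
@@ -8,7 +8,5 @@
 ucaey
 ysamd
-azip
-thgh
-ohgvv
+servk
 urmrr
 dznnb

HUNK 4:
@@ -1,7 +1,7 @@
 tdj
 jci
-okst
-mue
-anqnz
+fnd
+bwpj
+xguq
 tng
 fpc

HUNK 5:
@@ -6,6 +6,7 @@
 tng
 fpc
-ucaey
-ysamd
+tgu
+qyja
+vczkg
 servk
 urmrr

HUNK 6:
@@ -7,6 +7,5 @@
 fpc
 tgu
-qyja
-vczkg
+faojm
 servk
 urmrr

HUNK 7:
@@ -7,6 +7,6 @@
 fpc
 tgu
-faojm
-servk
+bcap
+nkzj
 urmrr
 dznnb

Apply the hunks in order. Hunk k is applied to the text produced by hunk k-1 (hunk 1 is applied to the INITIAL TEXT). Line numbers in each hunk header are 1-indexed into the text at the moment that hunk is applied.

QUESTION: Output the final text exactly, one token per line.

Hunk 1: at line 10 remove [ldul,orhz] add [thgh,ohgvv] -> 14 lines: tdj jci okst mue qrr keev fpc ucaey ysamd azip thgh ohgvv urmrr dznnb
Hunk 2: at line 3 remove [qrr,keev] add [anqnz,tng] -> 14 lines: tdj jci okst mue anqnz tng fpc ucaey ysamd azip thgh ohgvv urmrr dznnb
Hunk 3: at line 8 remove [azip,thgh,ohgvv] add [servk] -> 12 lines: tdj jci okst mue anqnz tng fpc ucaey ysamd servk urmrr dznnb
Hunk 4: at line 1 remove [okst,mue,anqnz] add [fnd,bwpj,xguq] -> 12 lines: tdj jci fnd bwpj xguq tng fpc ucaey ysamd servk urmrr dznnb
Hunk 5: at line 6 remove [ucaey,ysamd] add [tgu,qyja,vczkg] -> 13 lines: tdj jci fnd bwpj xguq tng fpc tgu qyja vczkg servk urmrr dznnb
Hunk 6: at line 7 remove [qyja,vczkg] add [faojm] -> 12 lines: tdj jci fnd bwpj xguq tng fpc tgu faojm servk urmrr dznnb
Hunk 7: at line 7 remove [faojm,servk] add [bcap,nkzj] -> 12 lines: tdj jci fnd bwpj xguq tng fpc tgu bcap nkzj urmrr dznnb

Answer: tdj
jci
fnd
bwpj
xguq
tng
fpc
tgu
bcap
nkzj
urmrr
dznnb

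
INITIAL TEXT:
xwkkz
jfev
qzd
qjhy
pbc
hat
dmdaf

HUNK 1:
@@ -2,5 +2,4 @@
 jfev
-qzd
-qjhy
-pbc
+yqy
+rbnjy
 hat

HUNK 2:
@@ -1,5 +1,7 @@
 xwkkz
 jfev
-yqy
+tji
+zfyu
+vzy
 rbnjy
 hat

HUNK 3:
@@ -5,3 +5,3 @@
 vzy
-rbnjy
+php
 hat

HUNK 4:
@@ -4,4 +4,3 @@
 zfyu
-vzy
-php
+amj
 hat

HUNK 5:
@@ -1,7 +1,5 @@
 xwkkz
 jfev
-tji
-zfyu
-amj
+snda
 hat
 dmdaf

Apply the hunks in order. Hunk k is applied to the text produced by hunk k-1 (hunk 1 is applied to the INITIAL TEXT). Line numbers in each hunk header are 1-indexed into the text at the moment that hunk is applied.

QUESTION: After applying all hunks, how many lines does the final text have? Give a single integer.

Hunk 1: at line 2 remove [qzd,qjhy,pbc] add [yqy,rbnjy] -> 6 lines: xwkkz jfev yqy rbnjy hat dmdaf
Hunk 2: at line 1 remove [yqy] add [tji,zfyu,vzy] -> 8 lines: xwkkz jfev tji zfyu vzy rbnjy hat dmdaf
Hunk 3: at line 5 remove [rbnjy] add [php] -> 8 lines: xwkkz jfev tji zfyu vzy php hat dmdaf
Hunk 4: at line 4 remove [vzy,php] add [amj] -> 7 lines: xwkkz jfev tji zfyu amj hat dmdaf
Hunk 5: at line 1 remove [tji,zfyu,amj] add [snda] -> 5 lines: xwkkz jfev snda hat dmdaf
Final line count: 5

Answer: 5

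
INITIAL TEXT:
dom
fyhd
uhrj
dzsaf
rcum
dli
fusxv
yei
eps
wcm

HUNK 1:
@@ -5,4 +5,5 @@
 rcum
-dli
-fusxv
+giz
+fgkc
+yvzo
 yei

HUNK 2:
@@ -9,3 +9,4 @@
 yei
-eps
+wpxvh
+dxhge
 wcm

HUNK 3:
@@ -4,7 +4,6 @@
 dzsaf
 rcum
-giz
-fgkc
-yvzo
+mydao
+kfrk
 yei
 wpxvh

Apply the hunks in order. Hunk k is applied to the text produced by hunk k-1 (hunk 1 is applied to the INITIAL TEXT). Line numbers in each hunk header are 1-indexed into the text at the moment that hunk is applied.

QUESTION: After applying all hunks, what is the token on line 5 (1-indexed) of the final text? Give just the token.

Hunk 1: at line 5 remove [dli,fusxv] add [giz,fgkc,yvzo] -> 11 lines: dom fyhd uhrj dzsaf rcum giz fgkc yvzo yei eps wcm
Hunk 2: at line 9 remove [eps] add [wpxvh,dxhge] -> 12 lines: dom fyhd uhrj dzsaf rcum giz fgkc yvzo yei wpxvh dxhge wcm
Hunk 3: at line 4 remove [giz,fgkc,yvzo] add [mydao,kfrk] -> 11 lines: dom fyhd uhrj dzsaf rcum mydao kfrk yei wpxvh dxhge wcm
Final line 5: rcum

Answer: rcum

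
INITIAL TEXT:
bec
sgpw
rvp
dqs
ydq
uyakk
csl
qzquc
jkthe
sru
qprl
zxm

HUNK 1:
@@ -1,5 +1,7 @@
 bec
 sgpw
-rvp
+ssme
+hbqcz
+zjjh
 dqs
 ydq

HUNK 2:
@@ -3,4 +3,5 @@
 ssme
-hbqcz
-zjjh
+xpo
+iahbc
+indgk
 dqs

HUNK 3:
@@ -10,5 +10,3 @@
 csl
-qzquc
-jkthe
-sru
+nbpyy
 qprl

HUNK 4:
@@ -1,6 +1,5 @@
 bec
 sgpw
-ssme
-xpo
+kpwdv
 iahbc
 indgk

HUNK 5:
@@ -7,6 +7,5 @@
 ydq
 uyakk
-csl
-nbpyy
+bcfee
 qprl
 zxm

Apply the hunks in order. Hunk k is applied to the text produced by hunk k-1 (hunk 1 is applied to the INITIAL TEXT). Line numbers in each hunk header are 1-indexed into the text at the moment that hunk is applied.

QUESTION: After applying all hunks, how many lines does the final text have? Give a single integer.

Hunk 1: at line 1 remove [rvp] add [ssme,hbqcz,zjjh] -> 14 lines: bec sgpw ssme hbqcz zjjh dqs ydq uyakk csl qzquc jkthe sru qprl zxm
Hunk 2: at line 3 remove [hbqcz,zjjh] add [xpo,iahbc,indgk] -> 15 lines: bec sgpw ssme xpo iahbc indgk dqs ydq uyakk csl qzquc jkthe sru qprl zxm
Hunk 3: at line 10 remove [qzquc,jkthe,sru] add [nbpyy] -> 13 lines: bec sgpw ssme xpo iahbc indgk dqs ydq uyakk csl nbpyy qprl zxm
Hunk 4: at line 1 remove [ssme,xpo] add [kpwdv] -> 12 lines: bec sgpw kpwdv iahbc indgk dqs ydq uyakk csl nbpyy qprl zxm
Hunk 5: at line 7 remove [csl,nbpyy] add [bcfee] -> 11 lines: bec sgpw kpwdv iahbc indgk dqs ydq uyakk bcfee qprl zxm
Final line count: 11

Answer: 11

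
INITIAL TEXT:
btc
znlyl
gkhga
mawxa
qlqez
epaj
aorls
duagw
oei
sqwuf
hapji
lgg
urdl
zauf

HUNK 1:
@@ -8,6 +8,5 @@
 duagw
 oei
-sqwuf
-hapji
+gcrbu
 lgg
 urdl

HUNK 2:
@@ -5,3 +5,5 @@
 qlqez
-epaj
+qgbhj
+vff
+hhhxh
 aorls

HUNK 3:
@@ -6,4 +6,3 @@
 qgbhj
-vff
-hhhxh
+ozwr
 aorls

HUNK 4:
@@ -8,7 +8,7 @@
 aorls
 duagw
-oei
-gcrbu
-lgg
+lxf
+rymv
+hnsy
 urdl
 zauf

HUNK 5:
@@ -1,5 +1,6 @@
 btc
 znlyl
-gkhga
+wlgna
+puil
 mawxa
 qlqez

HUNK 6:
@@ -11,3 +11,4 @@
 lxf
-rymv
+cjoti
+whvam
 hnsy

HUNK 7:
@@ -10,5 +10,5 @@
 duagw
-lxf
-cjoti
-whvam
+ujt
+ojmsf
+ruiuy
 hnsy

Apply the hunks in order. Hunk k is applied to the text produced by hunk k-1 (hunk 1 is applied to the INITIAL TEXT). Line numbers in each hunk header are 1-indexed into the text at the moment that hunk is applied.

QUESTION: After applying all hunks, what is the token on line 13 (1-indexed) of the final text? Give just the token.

Hunk 1: at line 8 remove [sqwuf,hapji] add [gcrbu] -> 13 lines: btc znlyl gkhga mawxa qlqez epaj aorls duagw oei gcrbu lgg urdl zauf
Hunk 2: at line 5 remove [epaj] add [qgbhj,vff,hhhxh] -> 15 lines: btc znlyl gkhga mawxa qlqez qgbhj vff hhhxh aorls duagw oei gcrbu lgg urdl zauf
Hunk 3: at line 6 remove [vff,hhhxh] add [ozwr] -> 14 lines: btc znlyl gkhga mawxa qlqez qgbhj ozwr aorls duagw oei gcrbu lgg urdl zauf
Hunk 4: at line 8 remove [oei,gcrbu,lgg] add [lxf,rymv,hnsy] -> 14 lines: btc znlyl gkhga mawxa qlqez qgbhj ozwr aorls duagw lxf rymv hnsy urdl zauf
Hunk 5: at line 1 remove [gkhga] add [wlgna,puil] -> 15 lines: btc znlyl wlgna puil mawxa qlqez qgbhj ozwr aorls duagw lxf rymv hnsy urdl zauf
Hunk 6: at line 11 remove [rymv] add [cjoti,whvam] -> 16 lines: btc znlyl wlgna puil mawxa qlqez qgbhj ozwr aorls duagw lxf cjoti whvam hnsy urdl zauf
Hunk 7: at line 10 remove [lxf,cjoti,whvam] add [ujt,ojmsf,ruiuy] -> 16 lines: btc znlyl wlgna puil mawxa qlqez qgbhj ozwr aorls duagw ujt ojmsf ruiuy hnsy urdl zauf
Final line 13: ruiuy

Answer: ruiuy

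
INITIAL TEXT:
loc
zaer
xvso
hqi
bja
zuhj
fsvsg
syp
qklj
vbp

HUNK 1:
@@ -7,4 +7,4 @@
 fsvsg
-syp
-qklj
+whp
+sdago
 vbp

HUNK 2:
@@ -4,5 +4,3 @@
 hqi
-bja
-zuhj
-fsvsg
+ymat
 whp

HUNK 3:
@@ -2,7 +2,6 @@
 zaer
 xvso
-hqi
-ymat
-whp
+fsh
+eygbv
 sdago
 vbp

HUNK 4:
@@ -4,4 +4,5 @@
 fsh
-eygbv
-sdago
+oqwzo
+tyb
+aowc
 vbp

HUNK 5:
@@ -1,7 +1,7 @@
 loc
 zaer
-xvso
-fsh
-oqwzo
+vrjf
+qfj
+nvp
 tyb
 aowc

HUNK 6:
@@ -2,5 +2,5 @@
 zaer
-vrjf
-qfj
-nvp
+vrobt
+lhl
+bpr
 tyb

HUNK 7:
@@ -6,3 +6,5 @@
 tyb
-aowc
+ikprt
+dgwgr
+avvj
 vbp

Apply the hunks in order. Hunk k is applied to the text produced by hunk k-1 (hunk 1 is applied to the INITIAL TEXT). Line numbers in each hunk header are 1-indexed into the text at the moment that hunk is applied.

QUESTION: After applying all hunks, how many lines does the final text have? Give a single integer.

Hunk 1: at line 7 remove [syp,qklj] add [whp,sdago] -> 10 lines: loc zaer xvso hqi bja zuhj fsvsg whp sdago vbp
Hunk 2: at line 4 remove [bja,zuhj,fsvsg] add [ymat] -> 8 lines: loc zaer xvso hqi ymat whp sdago vbp
Hunk 3: at line 2 remove [hqi,ymat,whp] add [fsh,eygbv] -> 7 lines: loc zaer xvso fsh eygbv sdago vbp
Hunk 4: at line 4 remove [eygbv,sdago] add [oqwzo,tyb,aowc] -> 8 lines: loc zaer xvso fsh oqwzo tyb aowc vbp
Hunk 5: at line 1 remove [xvso,fsh,oqwzo] add [vrjf,qfj,nvp] -> 8 lines: loc zaer vrjf qfj nvp tyb aowc vbp
Hunk 6: at line 2 remove [vrjf,qfj,nvp] add [vrobt,lhl,bpr] -> 8 lines: loc zaer vrobt lhl bpr tyb aowc vbp
Hunk 7: at line 6 remove [aowc] add [ikprt,dgwgr,avvj] -> 10 lines: loc zaer vrobt lhl bpr tyb ikprt dgwgr avvj vbp
Final line count: 10

Answer: 10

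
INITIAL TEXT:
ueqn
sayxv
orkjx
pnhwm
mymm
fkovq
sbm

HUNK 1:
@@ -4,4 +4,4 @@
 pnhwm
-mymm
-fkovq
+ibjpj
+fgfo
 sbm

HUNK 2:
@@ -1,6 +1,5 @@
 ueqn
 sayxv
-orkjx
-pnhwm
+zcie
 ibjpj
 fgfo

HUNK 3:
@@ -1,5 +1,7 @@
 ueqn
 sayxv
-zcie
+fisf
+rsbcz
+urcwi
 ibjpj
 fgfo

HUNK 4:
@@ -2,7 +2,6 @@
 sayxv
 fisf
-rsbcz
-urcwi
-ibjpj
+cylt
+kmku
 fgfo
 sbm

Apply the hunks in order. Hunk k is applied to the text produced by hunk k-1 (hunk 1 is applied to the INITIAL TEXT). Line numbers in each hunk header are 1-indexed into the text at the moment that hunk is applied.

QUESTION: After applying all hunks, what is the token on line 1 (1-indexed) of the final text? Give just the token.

Hunk 1: at line 4 remove [mymm,fkovq] add [ibjpj,fgfo] -> 7 lines: ueqn sayxv orkjx pnhwm ibjpj fgfo sbm
Hunk 2: at line 1 remove [orkjx,pnhwm] add [zcie] -> 6 lines: ueqn sayxv zcie ibjpj fgfo sbm
Hunk 3: at line 1 remove [zcie] add [fisf,rsbcz,urcwi] -> 8 lines: ueqn sayxv fisf rsbcz urcwi ibjpj fgfo sbm
Hunk 4: at line 2 remove [rsbcz,urcwi,ibjpj] add [cylt,kmku] -> 7 lines: ueqn sayxv fisf cylt kmku fgfo sbm
Final line 1: ueqn

Answer: ueqn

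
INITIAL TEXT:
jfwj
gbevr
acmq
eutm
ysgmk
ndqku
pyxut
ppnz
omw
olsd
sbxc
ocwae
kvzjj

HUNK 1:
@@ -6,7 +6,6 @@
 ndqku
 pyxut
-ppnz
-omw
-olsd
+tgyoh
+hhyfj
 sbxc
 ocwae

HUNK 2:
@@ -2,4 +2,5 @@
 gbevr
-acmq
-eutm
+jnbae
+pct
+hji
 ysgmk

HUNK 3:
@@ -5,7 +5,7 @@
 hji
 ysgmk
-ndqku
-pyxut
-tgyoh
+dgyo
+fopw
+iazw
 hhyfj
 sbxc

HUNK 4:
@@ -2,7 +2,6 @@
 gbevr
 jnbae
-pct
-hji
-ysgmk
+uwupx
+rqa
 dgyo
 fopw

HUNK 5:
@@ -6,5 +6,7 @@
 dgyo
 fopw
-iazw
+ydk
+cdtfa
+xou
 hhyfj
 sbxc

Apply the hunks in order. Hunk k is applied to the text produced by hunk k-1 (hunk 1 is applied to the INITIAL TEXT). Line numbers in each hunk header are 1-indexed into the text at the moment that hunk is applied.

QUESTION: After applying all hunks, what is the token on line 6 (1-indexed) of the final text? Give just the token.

Answer: dgyo

Derivation:
Hunk 1: at line 6 remove [ppnz,omw,olsd] add [tgyoh,hhyfj] -> 12 lines: jfwj gbevr acmq eutm ysgmk ndqku pyxut tgyoh hhyfj sbxc ocwae kvzjj
Hunk 2: at line 2 remove [acmq,eutm] add [jnbae,pct,hji] -> 13 lines: jfwj gbevr jnbae pct hji ysgmk ndqku pyxut tgyoh hhyfj sbxc ocwae kvzjj
Hunk 3: at line 5 remove [ndqku,pyxut,tgyoh] add [dgyo,fopw,iazw] -> 13 lines: jfwj gbevr jnbae pct hji ysgmk dgyo fopw iazw hhyfj sbxc ocwae kvzjj
Hunk 4: at line 2 remove [pct,hji,ysgmk] add [uwupx,rqa] -> 12 lines: jfwj gbevr jnbae uwupx rqa dgyo fopw iazw hhyfj sbxc ocwae kvzjj
Hunk 5: at line 6 remove [iazw] add [ydk,cdtfa,xou] -> 14 lines: jfwj gbevr jnbae uwupx rqa dgyo fopw ydk cdtfa xou hhyfj sbxc ocwae kvzjj
Final line 6: dgyo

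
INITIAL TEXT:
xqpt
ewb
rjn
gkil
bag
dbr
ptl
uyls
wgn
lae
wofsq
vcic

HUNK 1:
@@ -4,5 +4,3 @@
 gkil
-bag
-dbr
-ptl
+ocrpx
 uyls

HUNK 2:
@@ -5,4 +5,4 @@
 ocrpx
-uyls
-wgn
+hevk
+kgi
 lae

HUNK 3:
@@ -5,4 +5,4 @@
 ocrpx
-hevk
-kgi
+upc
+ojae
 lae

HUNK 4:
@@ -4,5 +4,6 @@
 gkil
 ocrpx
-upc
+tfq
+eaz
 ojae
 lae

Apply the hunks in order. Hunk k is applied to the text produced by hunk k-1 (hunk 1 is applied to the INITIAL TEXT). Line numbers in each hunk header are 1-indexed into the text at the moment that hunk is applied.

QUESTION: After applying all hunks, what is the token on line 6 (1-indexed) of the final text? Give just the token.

Answer: tfq

Derivation:
Hunk 1: at line 4 remove [bag,dbr,ptl] add [ocrpx] -> 10 lines: xqpt ewb rjn gkil ocrpx uyls wgn lae wofsq vcic
Hunk 2: at line 5 remove [uyls,wgn] add [hevk,kgi] -> 10 lines: xqpt ewb rjn gkil ocrpx hevk kgi lae wofsq vcic
Hunk 3: at line 5 remove [hevk,kgi] add [upc,ojae] -> 10 lines: xqpt ewb rjn gkil ocrpx upc ojae lae wofsq vcic
Hunk 4: at line 4 remove [upc] add [tfq,eaz] -> 11 lines: xqpt ewb rjn gkil ocrpx tfq eaz ojae lae wofsq vcic
Final line 6: tfq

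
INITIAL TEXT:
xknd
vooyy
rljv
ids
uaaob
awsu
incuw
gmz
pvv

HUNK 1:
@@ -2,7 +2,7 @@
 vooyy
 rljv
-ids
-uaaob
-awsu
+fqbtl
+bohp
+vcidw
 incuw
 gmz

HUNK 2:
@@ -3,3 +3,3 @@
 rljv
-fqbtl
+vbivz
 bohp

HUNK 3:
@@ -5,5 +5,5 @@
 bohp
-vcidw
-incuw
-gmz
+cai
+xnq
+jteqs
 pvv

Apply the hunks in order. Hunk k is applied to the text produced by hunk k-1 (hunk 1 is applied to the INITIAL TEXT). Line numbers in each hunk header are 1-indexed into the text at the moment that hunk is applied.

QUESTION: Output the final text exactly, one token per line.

Hunk 1: at line 2 remove [ids,uaaob,awsu] add [fqbtl,bohp,vcidw] -> 9 lines: xknd vooyy rljv fqbtl bohp vcidw incuw gmz pvv
Hunk 2: at line 3 remove [fqbtl] add [vbivz] -> 9 lines: xknd vooyy rljv vbivz bohp vcidw incuw gmz pvv
Hunk 3: at line 5 remove [vcidw,incuw,gmz] add [cai,xnq,jteqs] -> 9 lines: xknd vooyy rljv vbivz bohp cai xnq jteqs pvv

Answer: xknd
vooyy
rljv
vbivz
bohp
cai
xnq
jteqs
pvv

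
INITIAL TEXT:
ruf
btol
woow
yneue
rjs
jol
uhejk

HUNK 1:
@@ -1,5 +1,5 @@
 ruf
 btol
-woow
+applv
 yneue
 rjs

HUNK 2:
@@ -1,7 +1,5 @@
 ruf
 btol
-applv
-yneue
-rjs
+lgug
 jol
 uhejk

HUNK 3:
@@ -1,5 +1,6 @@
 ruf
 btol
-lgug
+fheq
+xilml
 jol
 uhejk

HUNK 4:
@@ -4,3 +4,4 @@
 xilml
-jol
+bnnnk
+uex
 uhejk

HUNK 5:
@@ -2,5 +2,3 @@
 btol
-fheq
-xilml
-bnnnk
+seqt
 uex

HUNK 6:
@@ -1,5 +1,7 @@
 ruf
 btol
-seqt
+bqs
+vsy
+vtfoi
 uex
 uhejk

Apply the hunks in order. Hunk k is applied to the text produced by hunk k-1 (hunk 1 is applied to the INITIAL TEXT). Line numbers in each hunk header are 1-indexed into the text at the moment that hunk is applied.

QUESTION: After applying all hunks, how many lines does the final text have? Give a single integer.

Answer: 7

Derivation:
Hunk 1: at line 1 remove [woow] add [applv] -> 7 lines: ruf btol applv yneue rjs jol uhejk
Hunk 2: at line 1 remove [applv,yneue,rjs] add [lgug] -> 5 lines: ruf btol lgug jol uhejk
Hunk 3: at line 1 remove [lgug] add [fheq,xilml] -> 6 lines: ruf btol fheq xilml jol uhejk
Hunk 4: at line 4 remove [jol] add [bnnnk,uex] -> 7 lines: ruf btol fheq xilml bnnnk uex uhejk
Hunk 5: at line 2 remove [fheq,xilml,bnnnk] add [seqt] -> 5 lines: ruf btol seqt uex uhejk
Hunk 6: at line 1 remove [seqt] add [bqs,vsy,vtfoi] -> 7 lines: ruf btol bqs vsy vtfoi uex uhejk
Final line count: 7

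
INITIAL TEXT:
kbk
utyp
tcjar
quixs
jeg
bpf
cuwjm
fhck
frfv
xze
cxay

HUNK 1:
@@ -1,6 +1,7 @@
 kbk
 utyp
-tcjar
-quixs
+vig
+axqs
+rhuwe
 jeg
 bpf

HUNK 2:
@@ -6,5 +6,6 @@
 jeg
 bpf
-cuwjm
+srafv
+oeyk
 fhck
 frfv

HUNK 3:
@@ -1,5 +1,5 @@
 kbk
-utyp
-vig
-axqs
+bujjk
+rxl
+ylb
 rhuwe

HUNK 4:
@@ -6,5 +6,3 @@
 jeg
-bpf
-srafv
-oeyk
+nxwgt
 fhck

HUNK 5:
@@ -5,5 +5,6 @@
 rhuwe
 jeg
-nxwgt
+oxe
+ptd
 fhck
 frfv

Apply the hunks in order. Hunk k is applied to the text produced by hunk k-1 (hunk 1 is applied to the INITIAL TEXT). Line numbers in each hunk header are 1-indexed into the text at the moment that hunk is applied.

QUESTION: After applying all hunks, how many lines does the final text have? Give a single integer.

Hunk 1: at line 1 remove [tcjar,quixs] add [vig,axqs,rhuwe] -> 12 lines: kbk utyp vig axqs rhuwe jeg bpf cuwjm fhck frfv xze cxay
Hunk 2: at line 6 remove [cuwjm] add [srafv,oeyk] -> 13 lines: kbk utyp vig axqs rhuwe jeg bpf srafv oeyk fhck frfv xze cxay
Hunk 3: at line 1 remove [utyp,vig,axqs] add [bujjk,rxl,ylb] -> 13 lines: kbk bujjk rxl ylb rhuwe jeg bpf srafv oeyk fhck frfv xze cxay
Hunk 4: at line 6 remove [bpf,srafv,oeyk] add [nxwgt] -> 11 lines: kbk bujjk rxl ylb rhuwe jeg nxwgt fhck frfv xze cxay
Hunk 5: at line 5 remove [nxwgt] add [oxe,ptd] -> 12 lines: kbk bujjk rxl ylb rhuwe jeg oxe ptd fhck frfv xze cxay
Final line count: 12

Answer: 12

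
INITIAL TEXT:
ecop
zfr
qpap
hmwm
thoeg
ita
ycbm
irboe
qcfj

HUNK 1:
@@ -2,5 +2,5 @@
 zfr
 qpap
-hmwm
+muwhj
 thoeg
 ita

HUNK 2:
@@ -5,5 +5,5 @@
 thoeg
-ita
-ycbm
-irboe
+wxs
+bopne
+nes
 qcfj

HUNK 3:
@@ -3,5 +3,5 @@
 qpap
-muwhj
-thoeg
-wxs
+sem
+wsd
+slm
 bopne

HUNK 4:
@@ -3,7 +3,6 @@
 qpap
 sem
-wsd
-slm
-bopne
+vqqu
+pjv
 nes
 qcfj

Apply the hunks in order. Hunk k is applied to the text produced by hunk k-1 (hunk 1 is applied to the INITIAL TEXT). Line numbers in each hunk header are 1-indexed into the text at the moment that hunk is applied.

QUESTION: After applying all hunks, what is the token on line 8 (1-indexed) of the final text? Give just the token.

Hunk 1: at line 2 remove [hmwm] add [muwhj] -> 9 lines: ecop zfr qpap muwhj thoeg ita ycbm irboe qcfj
Hunk 2: at line 5 remove [ita,ycbm,irboe] add [wxs,bopne,nes] -> 9 lines: ecop zfr qpap muwhj thoeg wxs bopne nes qcfj
Hunk 3: at line 3 remove [muwhj,thoeg,wxs] add [sem,wsd,slm] -> 9 lines: ecop zfr qpap sem wsd slm bopne nes qcfj
Hunk 4: at line 3 remove [wsd,slm,bopne] add [vqqu,pjv] -> 8 lines: ecop zfr qpap sem vqqu pjv nes qcfj
Final line 8: qcfj

Answer: qcfj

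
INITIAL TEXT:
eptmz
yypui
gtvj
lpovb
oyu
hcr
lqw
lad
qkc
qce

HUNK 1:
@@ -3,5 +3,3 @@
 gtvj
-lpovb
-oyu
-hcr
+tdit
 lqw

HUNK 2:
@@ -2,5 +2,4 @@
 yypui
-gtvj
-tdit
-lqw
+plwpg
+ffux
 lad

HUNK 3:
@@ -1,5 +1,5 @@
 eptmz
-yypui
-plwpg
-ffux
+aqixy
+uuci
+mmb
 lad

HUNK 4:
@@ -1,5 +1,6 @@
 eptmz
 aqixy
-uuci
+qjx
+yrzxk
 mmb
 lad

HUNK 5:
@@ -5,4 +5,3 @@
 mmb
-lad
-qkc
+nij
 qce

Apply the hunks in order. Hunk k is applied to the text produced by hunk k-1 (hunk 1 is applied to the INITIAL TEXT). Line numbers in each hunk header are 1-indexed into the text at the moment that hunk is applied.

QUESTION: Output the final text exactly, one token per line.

Answer: eptmz
aqixy
qjx
yrzxk
mmb
nij
qce

Derivation:
Hunk 1: at line 3 remove [lpovb,oyu,hcr] add [tdit] -> 8 lines: eptmz yypui gtvj tdit lqw lad qkc qce
Hunk 2: at line 2 remove [gtvj,tdit,lqw] add [plwpg,ffux] -> 7 lines: eptmz yypui plwpg ffux lad qkc qce
Hunk 3: at line 1 remove [yypui,plwpg,ffux] add [aqixy,uuci,mmb] -> 7 lines: eptmz aqixy uuci mmb lad qkc qce
Hunk 4: at line 1 remove [uuci] add [qjx,yrzxk] -> 8 lines: eptmz aqixy qjx yrzxk mmb lad qkc qce
Hunk 5: at line 5 remove [lad,qkc] add [nij] -> 7 lines: eptmz aqixy qjx yrzxk mmb nij qce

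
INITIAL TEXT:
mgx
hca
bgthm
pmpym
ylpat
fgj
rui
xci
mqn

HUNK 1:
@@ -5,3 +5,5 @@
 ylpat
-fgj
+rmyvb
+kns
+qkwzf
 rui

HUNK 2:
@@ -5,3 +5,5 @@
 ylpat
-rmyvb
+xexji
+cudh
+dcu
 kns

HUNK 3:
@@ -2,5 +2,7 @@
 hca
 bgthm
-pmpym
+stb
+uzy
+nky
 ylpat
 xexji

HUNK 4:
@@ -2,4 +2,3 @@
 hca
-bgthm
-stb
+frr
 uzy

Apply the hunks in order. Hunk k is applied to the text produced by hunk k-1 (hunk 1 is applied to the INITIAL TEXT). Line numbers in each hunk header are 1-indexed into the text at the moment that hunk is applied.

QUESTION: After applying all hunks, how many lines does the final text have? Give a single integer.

Answer: 14

Derivation:
Hunk 1: at line 5 remove [fgj] add [rmyvb,kns,qkwzf] -> 11 lines: mgx hca bgthm pmpym ylpat rmyvb kns qkwzf rui xci mqn
Hunk 2: at line 5 remove [rmyvb] add [xexji,cudh,dcu] -> 13 lines: mgx hca bgthm pmpym ylpat xexji cudh dcu kns qkwzf rui xci mqn
Hunk 3: at line 2 remove [pmpym] add [stb,uzy,nky] -> 15 lines: mgx hca bgthm stb uzy nky ylpat xexji cudh dcu kns qkwzf rui xci mqn
Hunk 4: at line 2 remove [bgthm,stb] add [frr] -> 14 lines: mgx hca frr uzy nky ylpat xexji cudh dcu kns qkwzf rui xci mqn
Final line count: 14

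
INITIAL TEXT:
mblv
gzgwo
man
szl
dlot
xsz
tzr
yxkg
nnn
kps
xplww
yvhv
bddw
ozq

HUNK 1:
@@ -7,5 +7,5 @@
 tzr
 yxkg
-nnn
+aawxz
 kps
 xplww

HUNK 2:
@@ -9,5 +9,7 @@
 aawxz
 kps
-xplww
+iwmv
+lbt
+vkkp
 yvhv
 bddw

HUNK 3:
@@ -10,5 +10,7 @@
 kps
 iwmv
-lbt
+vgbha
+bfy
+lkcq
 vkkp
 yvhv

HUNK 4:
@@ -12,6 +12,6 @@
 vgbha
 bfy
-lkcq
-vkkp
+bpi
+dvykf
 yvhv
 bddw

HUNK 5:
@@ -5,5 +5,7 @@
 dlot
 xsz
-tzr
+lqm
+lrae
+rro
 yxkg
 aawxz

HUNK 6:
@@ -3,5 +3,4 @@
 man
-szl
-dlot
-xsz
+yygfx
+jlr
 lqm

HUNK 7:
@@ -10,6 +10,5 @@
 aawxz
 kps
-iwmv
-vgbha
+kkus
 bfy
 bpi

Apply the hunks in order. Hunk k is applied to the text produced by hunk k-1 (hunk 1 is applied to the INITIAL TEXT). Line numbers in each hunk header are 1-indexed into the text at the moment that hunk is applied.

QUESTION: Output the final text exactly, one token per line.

Answer: mblv
gzgwo
man
yygfx
jlr
lqm
lrae
rro
yxkg
aawxz
kps
kkus
bfy
bpi
dvykf
yvhv
bddw
ozq

Derivation:
Hunk 1: at line 7 remove [nnn] add [aawxz] -> 14 lines: mblv gzgwo man szl dlot xsz tzr yxkg aawxz kps xplww yvhv bddw ozq
Hunk 2: at line 9 remove [xplww] add [iwmv,lbt,vkkp] -> 16 lines: mblv gzgwo man szl dlot xsz tzr yxkg aawxz kps iwmv lbt vkkp yvhv bddw ozq
Hunk 3: at line 10 remove [lbt] add [vgbha,bfy,lkcq] -> 18 lines: mblv gzgwo man szl dlot xsz tzr yxkg aawxz kps iwmv vgbha bfy lkcq vkkp yvhv bddw ozq
Hunk 4: at line 12 remove [lkcq,vkkp] add [bpi,dvykf] -> 18 lines: mblv gzgwo man szl dlot xsz tzr yxkg aawxz kps iwmv vgbha bfy bpi dvykf yvhv bddw ozq
Hunk 5: at line 5 remove [tzr] add [lqm,lrae,rro] -> 20 lines: mblv gzgwo man szl dlot xsz lqm lrae rro yxkg aawxz kps iwmv vgbha bfy bpi dvykf yvhv bddw ozq
Hunk 6: at line 3 remove [szl,dlot,xsz] add [yygfx,jlr] -> 19 lines: mblv gzgwo man yygfx jlr lqm lrae rro yxkg aawxz kps iwmv vgbha bfy bpi dvykf yvhv bddw ozq
Hunk 7: at line 10 remove [iwmv,vgbha] add [kkus] -> 18 lines: mblv gzgwo man yygfx jlr lqm lrae rro yxkg aawxz kps kkus bfy bpi dvykf yvhv bddw ozq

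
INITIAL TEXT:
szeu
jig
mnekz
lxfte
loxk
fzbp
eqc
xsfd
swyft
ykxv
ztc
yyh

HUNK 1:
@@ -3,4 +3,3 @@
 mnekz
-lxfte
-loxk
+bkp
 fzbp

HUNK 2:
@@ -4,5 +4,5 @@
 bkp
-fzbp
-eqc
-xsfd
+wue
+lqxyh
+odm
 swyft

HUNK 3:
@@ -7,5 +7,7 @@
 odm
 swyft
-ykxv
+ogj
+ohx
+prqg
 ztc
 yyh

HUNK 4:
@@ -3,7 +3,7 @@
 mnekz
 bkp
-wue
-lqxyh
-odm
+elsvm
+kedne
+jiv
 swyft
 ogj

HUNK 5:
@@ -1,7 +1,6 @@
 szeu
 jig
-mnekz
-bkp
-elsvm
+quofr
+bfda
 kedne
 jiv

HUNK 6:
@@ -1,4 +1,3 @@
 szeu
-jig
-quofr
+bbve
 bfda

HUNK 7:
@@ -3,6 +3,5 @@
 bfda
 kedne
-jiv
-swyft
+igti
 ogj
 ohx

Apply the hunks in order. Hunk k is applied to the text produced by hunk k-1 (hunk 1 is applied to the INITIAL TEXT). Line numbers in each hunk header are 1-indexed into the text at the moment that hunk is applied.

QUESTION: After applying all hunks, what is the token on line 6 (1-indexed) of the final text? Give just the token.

Hunk 1: at line 3 remove [lxfte,loxk] add [bkp] -> 11 lines: szeu jig mnekz bkp fzbp eqc xsfd swyft ykxv ztc yyh
Hunk 2: at line 4 remove [fzbp,eqc,xsfd] add [wue,lqxyh,odm] -> 11 lines: szeu jig mnekz bkp wue lqxyh odm swyft ykxv ztc yyh
Hunk 3: at line 7 remove [ykxv] add [ogj,ohx,prqg] -> 13 lines: szeu jig mnekz bkp wue lqxyh odm swyft ogj ohx prqg ztc yyh
Hunk 4: at line 3 remove [wue,lqxyh,odm] add [elsvm,kedne,jiv] -> 13 lines: szeu jig mnekz bkp elsvm kedne jiv swyft ogj ohx prqg ztc yyh
Hunk 5: at line 1 remove [mnekz,bkp,elsvm] add [quofr,bfda] -> 12 lines: szeu jig quofr bfda kedne jiv swyft ogj ohx prqg ztc yyh
Hunk 6: at line 1 remove [jig,quofr] add [bbve] -> 11 lines: szeu bbve bfda kedne jiv swyft ogj ohx prqg ztc yyh
Hunk 7: at line 3 remove [jiv,swyft] add [igti] -> 10 lines: szeu bbve bfda kedne igti ogj ohx prqg ztc yyh
Final line 6: ogj

Answer: ogj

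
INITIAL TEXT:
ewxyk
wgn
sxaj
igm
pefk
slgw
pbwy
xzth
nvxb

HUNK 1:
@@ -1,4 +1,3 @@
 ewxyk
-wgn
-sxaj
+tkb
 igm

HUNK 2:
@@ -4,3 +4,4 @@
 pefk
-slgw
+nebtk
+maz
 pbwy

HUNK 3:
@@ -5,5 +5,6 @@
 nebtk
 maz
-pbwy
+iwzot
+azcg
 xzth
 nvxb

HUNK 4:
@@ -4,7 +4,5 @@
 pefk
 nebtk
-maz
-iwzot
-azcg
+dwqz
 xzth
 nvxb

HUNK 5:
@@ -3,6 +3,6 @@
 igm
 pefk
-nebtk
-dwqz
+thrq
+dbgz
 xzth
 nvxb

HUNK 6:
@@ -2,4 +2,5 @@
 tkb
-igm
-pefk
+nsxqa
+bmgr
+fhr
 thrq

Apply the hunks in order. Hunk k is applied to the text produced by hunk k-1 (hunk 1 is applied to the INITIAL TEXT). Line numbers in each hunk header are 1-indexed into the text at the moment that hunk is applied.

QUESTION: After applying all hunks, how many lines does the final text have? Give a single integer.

Answer: 9

Derivation:
Hunk 1: at line 1 remove [wgn,sxaj] add [tkb] -> 8 lines: ewxyk tkb igm pefk slgw pbwy xzth nvxb
Hunk 2: at line 4 remove [slgw] add [nebtk,maz] -> 9 lines: ewxyk tkb igm pefk nebtk maz pbwy xzth nvxb
Hunk 3: at line 5 remove [pbwy] add [iwzot,azcg] -> 10 lines: ewxyk tkb igm pefk nebtk maz iwzot azcg xzth nvxb
Hunk 4: at line 4 remove [maz,iwzot,azcg] add [dwqz] -> 8 lines: ewxyk tkb igm pefk nebtk dwqz xzth nvxb
Hunk 5: at line 3 remove [nebtk,dwqz] add [thrq,dbgz] -> 8 lines: ewxyk tkb igm pefk thrq dbgz xzth nvxb
Hunk 6: at line 2 remove [igm,pefk] add [nsxqa,bmgr,fhr] -> 9 lines: ewxyk tkb nsxqa bmgr fhr thrq dbgz xzth nvxb
Final line count: 9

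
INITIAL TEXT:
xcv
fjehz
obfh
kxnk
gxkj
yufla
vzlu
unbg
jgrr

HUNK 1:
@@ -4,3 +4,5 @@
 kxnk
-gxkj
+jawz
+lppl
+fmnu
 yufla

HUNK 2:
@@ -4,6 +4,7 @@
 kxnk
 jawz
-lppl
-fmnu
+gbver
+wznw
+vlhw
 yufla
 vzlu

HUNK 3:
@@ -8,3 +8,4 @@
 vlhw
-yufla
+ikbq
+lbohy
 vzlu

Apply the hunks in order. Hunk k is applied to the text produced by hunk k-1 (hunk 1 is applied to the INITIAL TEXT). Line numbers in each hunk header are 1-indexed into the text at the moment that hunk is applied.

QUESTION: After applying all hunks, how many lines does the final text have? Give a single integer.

Answer: 13

Derivation:
Hunk 1: at line 4 remove [gxkj] add [jawz,lppl,fmnu] -> 11 lines: xcv fjehz obfh kxnk jawz lppl fmnu yufla vzlu unbg jgrr
Hunk 2: at line 4 remove [lppl,fmnu] add [gbver,wznw,vlhw] -> 12 lines: xcv fjehz obfh kxnk jawz gbver wznw vlhw yufla vzlu unbg jgrr
Hunk 3: at line 8 remove [yufla] add [ikbq,lbohy] -> 13 lines: xcv fjehz obfh kxnk jawz gbver wznw vlhw ikbq lbohy vzlu unbg jgrr
Final line count: 13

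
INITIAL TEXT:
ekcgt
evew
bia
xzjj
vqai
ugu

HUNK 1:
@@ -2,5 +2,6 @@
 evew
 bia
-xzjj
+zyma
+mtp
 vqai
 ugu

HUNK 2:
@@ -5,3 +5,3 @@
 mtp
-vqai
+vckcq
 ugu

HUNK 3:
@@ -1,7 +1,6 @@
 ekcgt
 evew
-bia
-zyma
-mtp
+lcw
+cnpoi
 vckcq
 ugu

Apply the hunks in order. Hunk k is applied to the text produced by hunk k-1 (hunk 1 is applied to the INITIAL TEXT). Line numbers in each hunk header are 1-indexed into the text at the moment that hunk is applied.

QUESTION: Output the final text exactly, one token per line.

Hunk 1: at line 2 remove [xzjj] add [zyma,mtp] -> 7 lines: ekcgt evew bia zyma mtp vqai ugu
Hunk 2: at line 5 remove [vqai] add [vckcq] -> 7 lines: ekcgt evew bia zyma mtp vckcq ugu
Hunk 3: at line 1 remove [bia,zyma,mtp] add [lcw,cnpoi] -> 6 lines: ekcgt evew lcw cnpoi vckcq ugu

Answer: ekcgt
evew
lcw
cnpoi
vckcq
ugu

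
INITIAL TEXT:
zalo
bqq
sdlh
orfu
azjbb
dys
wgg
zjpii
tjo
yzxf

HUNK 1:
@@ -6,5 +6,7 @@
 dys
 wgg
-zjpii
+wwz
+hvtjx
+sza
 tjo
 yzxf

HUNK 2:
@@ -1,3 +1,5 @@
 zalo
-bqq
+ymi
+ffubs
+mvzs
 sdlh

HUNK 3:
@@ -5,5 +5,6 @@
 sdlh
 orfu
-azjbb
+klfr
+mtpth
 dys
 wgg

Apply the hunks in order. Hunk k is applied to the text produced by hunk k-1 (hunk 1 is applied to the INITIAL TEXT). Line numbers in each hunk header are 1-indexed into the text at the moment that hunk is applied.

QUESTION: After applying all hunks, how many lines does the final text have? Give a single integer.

Answer: 15

Derivation:
Hunk 1: at line 6 remove [zjpii] add [wwz,hvtjx,sza] -> 12 lines: zalo bqq sdlh orfu azjbb dys wgg wwz hvtjx sza tjo yzxf
Hunk 2: at line 1 remove [bqq] add [ymi,ffubs,mvzs] -> 14 lines: zalo ymi ffubs mvzs sdlh orfu azjbb dys wgg wwz hvtjx sza tjo yzxf
Hunk 3: at line 5 remove [azjbb] add [klfr,mtpth] -> 15 lines: zalo ymi ffubs mvzs sdlh orfu klfr mtpth dys wgg wwz hvtjx sza tjo yzxf
Final line count: 15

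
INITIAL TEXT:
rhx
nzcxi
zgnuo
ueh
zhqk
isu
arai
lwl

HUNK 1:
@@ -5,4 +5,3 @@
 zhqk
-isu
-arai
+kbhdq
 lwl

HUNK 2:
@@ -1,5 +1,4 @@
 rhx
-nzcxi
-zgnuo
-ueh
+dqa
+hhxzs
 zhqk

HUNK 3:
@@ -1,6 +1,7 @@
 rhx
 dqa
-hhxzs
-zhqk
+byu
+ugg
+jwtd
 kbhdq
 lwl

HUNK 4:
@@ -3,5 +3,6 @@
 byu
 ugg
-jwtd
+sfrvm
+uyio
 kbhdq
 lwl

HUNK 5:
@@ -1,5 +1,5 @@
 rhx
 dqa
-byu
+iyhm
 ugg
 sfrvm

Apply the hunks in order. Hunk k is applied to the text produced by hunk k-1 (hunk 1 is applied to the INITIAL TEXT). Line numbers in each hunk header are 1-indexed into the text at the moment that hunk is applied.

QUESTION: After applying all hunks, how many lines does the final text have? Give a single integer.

Hunk 1: at line 5 remove [isu,arai] add [kbhdq] -> 7 lines: rhx nzcxi zgnuo ueh zhqk kbhdq lwl
Hunk 2: at line 1 remove [nzcxi,zgnuo,ueh] add [dqa,hhxzs] -> 6 lines: rhx dqa hhxzs zhqk kbhdq lwl
Hunk 3: at line 1 remove [hhxzs,zhqk] add [byu,ugg,jwtd] -> 7 lines: rhx dqa byu ugg jwtd kbhdq lwl
Hunk 4: at line 3 remove [jwtd] add [sfrvm,uyio] -> 8 lines: rhx dqa byu ugg sfrvm uyio kbhdq lwl
Hunk 5: at line 1 remove [byu] add [iyhm] -> 8 lines: rhx dqa iyhm ugg sfrvm uyio kbhdq lwl
Final line count: 8

Answer: 8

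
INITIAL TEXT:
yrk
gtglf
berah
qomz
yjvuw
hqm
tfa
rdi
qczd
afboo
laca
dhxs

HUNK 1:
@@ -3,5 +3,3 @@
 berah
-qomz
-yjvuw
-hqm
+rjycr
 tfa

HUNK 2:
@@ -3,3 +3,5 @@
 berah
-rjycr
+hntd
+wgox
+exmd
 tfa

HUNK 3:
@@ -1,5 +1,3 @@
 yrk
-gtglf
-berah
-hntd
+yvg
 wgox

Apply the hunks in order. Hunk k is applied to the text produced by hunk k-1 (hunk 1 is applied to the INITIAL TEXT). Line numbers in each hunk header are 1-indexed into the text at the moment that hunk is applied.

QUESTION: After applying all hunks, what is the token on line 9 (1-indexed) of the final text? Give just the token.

Answer: laca

Derivation:
Hunk 1: at line 3 remove [qomz,yjvuw,hqm] add [rjycr] -> 10 lines: yrk gtglf berah rjycr tfa rdi qczd afboo laca dhxs
Hunk 2: at line 3 remove [rjycr] add [hntd,wgox,exmd] -> 12 lines: yrk gtglf berah hntd wgox exmd tfa rdi qczd afboo laca dhxs
Hunk 3: at line 1 remove [gtglf,berah,hntd] add [yvg] -> 10 lines: yrk yvg wgox exmd tfa rdi qczd afboo laca dhxs
Final line 9: laca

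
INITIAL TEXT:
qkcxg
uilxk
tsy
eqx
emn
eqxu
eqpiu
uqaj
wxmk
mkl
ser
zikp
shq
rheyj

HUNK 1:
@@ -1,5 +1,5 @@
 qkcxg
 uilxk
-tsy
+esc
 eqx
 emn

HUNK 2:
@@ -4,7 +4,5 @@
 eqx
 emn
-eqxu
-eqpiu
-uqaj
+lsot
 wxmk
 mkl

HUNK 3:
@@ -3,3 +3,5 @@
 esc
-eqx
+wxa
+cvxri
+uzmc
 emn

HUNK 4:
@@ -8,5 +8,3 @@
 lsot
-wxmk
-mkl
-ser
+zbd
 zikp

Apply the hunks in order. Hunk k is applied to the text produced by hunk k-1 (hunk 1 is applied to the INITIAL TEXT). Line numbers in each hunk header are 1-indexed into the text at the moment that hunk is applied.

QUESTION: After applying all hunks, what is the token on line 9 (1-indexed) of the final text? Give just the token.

Answer: zbd

Derivation:
Hunk 1: at line 1 remove [tsy] add [esc] -> 14 lines: qkcxg uilxk esc eqx emn eqxu eqpiu uqaj wxmk mkl ser zikp shq rheyj
Hunk 2: at line 4 remove [eqxu,eqpiu,uqaj] add [lsot] -> 12 lines: qkcxg uilxk esc eqx emn lsot wxmk mkl ser zikp shq rheyj
Hunk 3: at line 3 remove [eqx] add [wxa,cvxri,uzmc] -> 14 lines: qkcxg uilxk esc wxa cvxri uzmc emn lsot wxmk mkl ser zikp shq rheyj
Hunk 4: at line 8 remove [wxmk,mkl,ser] add [zbd] -> 12 lines: qkcxg uilxk esc wxa cvxri uzmc emn lsot zbd zikp shq rheyj
Final line 9: zbd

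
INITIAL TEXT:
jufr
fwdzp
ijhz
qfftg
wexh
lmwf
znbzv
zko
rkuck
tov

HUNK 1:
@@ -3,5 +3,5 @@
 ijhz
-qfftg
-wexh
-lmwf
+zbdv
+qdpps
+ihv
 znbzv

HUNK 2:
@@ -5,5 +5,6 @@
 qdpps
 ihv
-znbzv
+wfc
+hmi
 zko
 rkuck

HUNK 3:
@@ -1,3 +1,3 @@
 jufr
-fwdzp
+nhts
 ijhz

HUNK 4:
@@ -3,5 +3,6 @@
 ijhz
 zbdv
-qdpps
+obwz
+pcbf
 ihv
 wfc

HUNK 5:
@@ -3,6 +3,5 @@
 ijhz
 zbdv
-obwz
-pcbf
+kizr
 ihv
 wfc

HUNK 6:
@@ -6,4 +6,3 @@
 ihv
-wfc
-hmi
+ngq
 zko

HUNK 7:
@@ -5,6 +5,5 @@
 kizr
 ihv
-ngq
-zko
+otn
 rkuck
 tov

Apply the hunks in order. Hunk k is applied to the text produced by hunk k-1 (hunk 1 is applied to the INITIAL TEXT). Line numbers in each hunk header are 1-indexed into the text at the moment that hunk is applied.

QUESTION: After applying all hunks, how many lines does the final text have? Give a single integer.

Answer: 9

Derivation:
Hunk 1: at line 3 remove [qfftg,wexh,lmwf] add [zbdv,qdpps,ihv] -> 10 lines: jufr fwdzp ijhz zbdv qdpps ihv znbzv zko rkuck tov
Hunk 2: at line 5 remove [znbzv] add [wfc,hmi] -> 11 lines: jufr fwdzp ijhz zbdv qdpps ihv wfc hmi zko rkuck tov
Hunk 3: at line 1 remove [fwdzp] add [nhts] -> 11 lines: jufr nhts ijhz zbdv qdpps ihv wfc hmi zko rkuck tov
Hunk 4: at line 3 remove [qdpps] add [obwz,pcbf] -> 12 lines: jufr nhts ijhz zbdv obwz pcbf ihv wfc hmi zko rkuck tov
Hunk 5: at line 3 remove [obwz,pcbf] add [kizr] -> 11 lines: jufr nhts ijhz zbdv kizr ihv wfc hmi zko rkuck tov
Hunk 6: at line 6 remove [wfc,hmi] add [ngq] -> 10 lines: jufr nhts ijhz zbdv kizr ihv ngq zko rkuck tov
Hunk 7: at line 5 remove [ngq,zko] add [otn] -> 9 lines: jufr nhts ijhz zbdv kizr ihv otn rkuck tov
Final line count: 9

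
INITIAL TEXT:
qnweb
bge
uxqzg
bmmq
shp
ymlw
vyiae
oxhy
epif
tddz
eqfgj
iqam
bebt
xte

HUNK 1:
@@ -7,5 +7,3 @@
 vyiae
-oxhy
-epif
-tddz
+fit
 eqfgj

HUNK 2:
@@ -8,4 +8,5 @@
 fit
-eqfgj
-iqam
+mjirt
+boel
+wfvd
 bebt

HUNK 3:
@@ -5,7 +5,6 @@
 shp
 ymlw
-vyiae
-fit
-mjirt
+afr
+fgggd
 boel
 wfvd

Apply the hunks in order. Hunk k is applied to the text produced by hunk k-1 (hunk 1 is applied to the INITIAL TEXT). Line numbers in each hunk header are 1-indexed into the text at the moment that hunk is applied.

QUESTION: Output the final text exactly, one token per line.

Answer: qnweb
bge
uxqzg
bmmq
shp
ymlw
afr
fgggd
boel
wfvd
bebt
xte

Derivation:
Hunk 1: at line 7 remove [oxhy,epif,tddz] add [fit] -> 12 lines: qnweb bge uxqzg bmmq shp ymlw vyiae fit eqfgj iqam bebt xte
Hunk 2: at line 8 remove [eqfgj,iqam] add [mjirt,boel,wfvd] -> 13 lines: qnweb bge uxqzg bmmq shp ymlw vyiae fit mjirt boel wfvd bebt xte
Hunk 3: at line 5 remove [vyiae,fit,mjirt] add [afr,fgggd] -> 12 lines: qnweb bge uxqzg bmmq shp ymlw afr fgggd boel wfvd bebt xte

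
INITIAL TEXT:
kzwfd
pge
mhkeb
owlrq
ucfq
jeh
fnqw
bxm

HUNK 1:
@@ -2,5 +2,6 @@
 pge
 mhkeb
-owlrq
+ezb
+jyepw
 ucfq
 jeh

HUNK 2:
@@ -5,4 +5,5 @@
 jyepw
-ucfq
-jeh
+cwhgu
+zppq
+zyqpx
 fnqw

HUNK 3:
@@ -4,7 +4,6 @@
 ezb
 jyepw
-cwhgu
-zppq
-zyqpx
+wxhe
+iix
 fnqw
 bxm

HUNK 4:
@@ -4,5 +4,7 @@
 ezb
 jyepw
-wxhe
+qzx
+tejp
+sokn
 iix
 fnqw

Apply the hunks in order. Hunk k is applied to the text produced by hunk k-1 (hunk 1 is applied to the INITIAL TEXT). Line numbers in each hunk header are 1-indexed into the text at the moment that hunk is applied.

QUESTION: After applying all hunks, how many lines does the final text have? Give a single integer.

Answer: 11

Derivation:
Hunk 1: at line 2 remove [owlrq] add [ezb,jyepw] -> 9 lines: kzwfd pge mhkeb ezb jyepw ucfq jeh fnqw bxm
Hunk 2: at line 5 remove [ucfq,jeh] add [cwhgu,zppq,zyqpx] -> 10 lines: kzwfd pge mhkeb ezb jyepw cwhgu zppq zyqpx fnqw bxm
Hunk 3: at line 4 remove [cwhgu,zppq,zyqpx] add [wxhe,iix] -> 9 lines: kzwfd pge mhkeb ezb jyepw wxhe iix fnqw bxm
Hunk 4: at line 4 remove [wxhe] add [qzx,tejp,sokn] -> 11 lines: kzwfd pge mhkeb ezb jyepw qzx tejp sokn iix fnqw bxm
Final line count: 11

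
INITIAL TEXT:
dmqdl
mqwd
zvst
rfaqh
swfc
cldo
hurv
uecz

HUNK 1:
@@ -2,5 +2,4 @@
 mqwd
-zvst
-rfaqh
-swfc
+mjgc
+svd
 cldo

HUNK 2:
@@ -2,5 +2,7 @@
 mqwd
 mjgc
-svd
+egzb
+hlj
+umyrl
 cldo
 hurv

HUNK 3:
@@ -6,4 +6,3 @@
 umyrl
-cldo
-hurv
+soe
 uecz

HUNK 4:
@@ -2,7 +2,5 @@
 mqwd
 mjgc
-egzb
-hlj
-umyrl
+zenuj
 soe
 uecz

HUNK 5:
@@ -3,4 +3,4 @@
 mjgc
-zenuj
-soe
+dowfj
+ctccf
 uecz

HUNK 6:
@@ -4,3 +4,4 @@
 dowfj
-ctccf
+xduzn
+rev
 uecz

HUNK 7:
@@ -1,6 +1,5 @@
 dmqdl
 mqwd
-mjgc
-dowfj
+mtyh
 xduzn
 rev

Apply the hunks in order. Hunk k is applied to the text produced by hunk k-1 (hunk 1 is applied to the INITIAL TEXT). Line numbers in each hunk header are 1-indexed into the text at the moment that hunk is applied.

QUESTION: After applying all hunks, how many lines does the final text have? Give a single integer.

Answer: 6

Derivation:
Hunk 1: at line 2 remove [zvst,rfaqh,swfc] add [mjgc,svd] -> 7 lines: dmqdl mqwd mjgc svd cldo hurv uecz
Hunk 2: at line 2 remove [svd] add [egzb,hlj,umyrl] -> 9 lines: dmqdl mqwd mjgc egzb hlj umyrl cldo hurv uecz
Hunk 3: at line 6 remove [cldo,hurv] add [soe] -> 8 lines: dmqdl mqwd mjgc egzb hlj umyrl soe uecz
Hunk 4: at line 2 remove [egzb,hlj,umyrl] add [zenuj] -> 6 lines: dmqdl mqwd mjgc zenuj soe uecz
Hunk 5: at line 3 remove [zenuj,soe] add [dowfj,ctccf] -> 6 lines: dmqdl mqwd mjgc dowfj ctccf uecz
Hunk 6: at line 4 remove [ctccf] add [xduzn,rev] -> 7 lines: dmqdl mqwd mjgc dowfj xduzn rev uecz
Hunk 7: at line 1 remove [mjgc,dowfj] add [mtyh] -> 6 lines: dmqdl mqwd mtyh xduzn rev uecz
Final line count: 6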